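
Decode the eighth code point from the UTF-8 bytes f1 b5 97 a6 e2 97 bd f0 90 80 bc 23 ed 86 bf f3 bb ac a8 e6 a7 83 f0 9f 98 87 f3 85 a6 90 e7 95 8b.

U+1F607

Offset 0: leading byte 0xF1 = 11110001 → 4-byte char #1 = F1 B5 97 A6.
Offset 4: leading byte 0xE2 = 11100010 → 3-byte char #2 = E2 97 BD.
Offset 7: leading byte 0xF0 = 11110000 → 4-byte char #3 = F0 90 80 BC.
Offset 11: leading byte 0x23 = 00100011 → 1-byte char #4 = 23.
Offset 12: leading byte 0xED = 11101101 → 3-byte char #5 = ED 86 BF.
Offset 15: leading byte 0xF3 = 11110011 → 4-byte char #6 = F3 BB AC A8.
Offset 19: leading byte 0xE6 = 11100110 → 3-byte char #7 = E6 A7 83.
Offset 22: leading byte 0xF0 = 11110000 → 4-byte char #8 = F0 9F 98 87.
Leading byte 0xF0 = 11110000 matches 11110xxx → 4-byte sequence.
Byte 1: 0xF0 = 11110000, payload 000 (3 bits).
Byte 2: 0x9F = 10011111 (10xxxxxx ✓), payload 011111.
Byte 3: 0x98 = 10011000 (10xxxxxx ✓), payload 011000.
Byte 4: 0x87 = 10000111 (10xxxxxx ✓), payload 000111.
Concatenate: 000011111011000000111 = 0x1F607 (21 bits → U+1F607).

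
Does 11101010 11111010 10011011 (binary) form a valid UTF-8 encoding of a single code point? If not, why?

invalid (non-continuation byte where continuation expected)

Leading byte 0xEA = 11101010 → 3-byte form.
Byte 2 is 0xFA = 11111010, which is not 10xxxxxx — expected a continuation byte.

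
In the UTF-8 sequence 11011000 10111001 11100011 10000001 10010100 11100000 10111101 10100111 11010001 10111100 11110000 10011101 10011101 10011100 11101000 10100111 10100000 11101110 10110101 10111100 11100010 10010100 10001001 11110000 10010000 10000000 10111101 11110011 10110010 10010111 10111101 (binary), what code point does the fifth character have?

Offset 0: leading byte 0xD8 = 11011000 → 2-byte char #1 = D8 B9.
Offset 2: leading byte 0xE3 = 11100011 → 3-byte char #2 = E3 81 94.
Offset 5: leading byte 0xE0 = 11100000 → 3-byte char #3 = E0 BD A7.
Offset 8: leading byte 0xD1 = 11010001 → 2-byte char #4 = D1 BC.
Offset 10: leading byte 0xF0 = 11110000 → 4-byte char #5 = F0 9D 9D 9C.
Leading byte 0xF0 = 11110000 matches 11110xxx → 4-byte sequence.
Byte 1: 0xF0 = 11110000, payload 000 (3 bits).
Byte 2: 0x9D = 10011101 (10xxxxxx ✓), payload 011101.
Byte 3: 0x9D = 10011101 (10xxxxxx ✓), payload 011101.
Byte 4: 0x9C = 10011100 (10xxxxxx ✓), payload 011100.
Concatenate: 000011101011101011100 = 0x1D75C (21 bits → U+1D75C).

U+1D75C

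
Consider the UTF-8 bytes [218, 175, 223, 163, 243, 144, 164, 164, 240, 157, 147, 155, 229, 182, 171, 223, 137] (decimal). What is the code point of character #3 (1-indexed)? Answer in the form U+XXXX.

Offset 0: leading byte 0xDA = 11011010 → 2-byte char #1 = DA AF.
Offset 2: leading byte 0xDF = 11011111 → 2-byte char #2 = DF A3.
Offset 4: leading byte 0xF3 = 11110011 → 4-byte char #3 = F3 90 A4 A4.
Leading byte 0xF3 = 11110011 matches 11110xxx → 4-byte sequence.
Byte 1: 0xF3 = 11110011, payload 011 (3 bits).
Byte 2: 0x90 = 10010000 (10xxxxxx ✓), payload 010000.
Byte 3: 0xA4 = 10100100 (10xxxxxx ✓), payload 100100.
Byte 4: 0xA4 = 10100100 (10xxxxxx ✓), payload 100100.
Concatenate: 011010000100100100100 = 0xD0924 (21 bits → U+D0924).

U+D0924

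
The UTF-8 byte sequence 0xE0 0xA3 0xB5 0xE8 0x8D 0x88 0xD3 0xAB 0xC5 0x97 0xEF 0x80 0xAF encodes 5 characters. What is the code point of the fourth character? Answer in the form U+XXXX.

Offset 0: leading byte 0xE0 = 11100000 → 3-byte char #1 = E0 A3 B5.
Offset 3: leading byte 0xE8 = 11101000 → 3-byte char #2 = E8 8D 88.
Offset 6: leading byte 0xD3 = 11010011 → 2-byte char #3 = D3 AB.
Offset 8: leading byte 0xC5 = 11000101 → 2-byte char #4 = C5 97.
Leading byte 0xC5 = 11000101 matches 110xxxxx → 2-byte sequence.
Byte 1: 0xC5 = 11000101, payload 00101 (5 bits).
Byte 2: 0x97 = 10010111 (10xxxxxx ✓), payload 010111.
Concatenate: 00101010111 = 0x157 (11 bits → U+0157).

U+0157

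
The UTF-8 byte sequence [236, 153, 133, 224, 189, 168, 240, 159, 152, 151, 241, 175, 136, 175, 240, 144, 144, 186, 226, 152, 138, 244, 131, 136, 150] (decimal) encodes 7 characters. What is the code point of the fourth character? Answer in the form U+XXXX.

U+6F22F

Offset 0: leading byte 0xEC = 11101100 → 3-byte char #1 = EC 99 85.
Offset 3: leading byte 0xE0 = 11100000 → 3-byte char #2 = E0 BD A8.
Offset 6: leading byte 0xF0 = 11110000 → 4-byte char #3 = F0 9F 98 97.
Offset 10: leading byte 0xF1 = 11110001 → 4-byte char #4 = F1 AF 88 AF.
Leading byte 0xF1 = 11110001 matches 11110xxx → 4-byte sequence.
Byte 1: 0xF1 = 11110001, payload 001 (3 bits).
Byte 2: 0xAF = 10101111 (10xxxxxx ✓), payload 101111.
Byte 3: 0x88 = 10001000 (10xxxxxx ✓), payload 001000.
Byte 4: 0xAF = 10101111 (10xxxxxx ✓), payload 101111.
Concatenate: 001101111001000101111 = 0x6F22F (21 bits → U+6F22F).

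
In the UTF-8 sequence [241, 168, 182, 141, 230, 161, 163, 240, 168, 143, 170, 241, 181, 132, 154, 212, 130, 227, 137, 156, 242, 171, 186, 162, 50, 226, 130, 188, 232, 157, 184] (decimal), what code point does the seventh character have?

U+ABEA2

Offset 0: leading byte 0xF1 = 11110001 → 4-byte char #1 = F1 A8 B6 8D.
Offset 4: leading byte 0xE6 = 11100110 → 3-byte char #2 = E6 A1 A3.
Offset 7: leading byte 0xF0 = 11110000 → 4-byte char #3 = F0 A8 8F AA.
Offset 11: leading byte 0xF1 = 11110001 → 4-byte char #4 = F1 B5 84 9A.
Offset 15: leading byte 0xD4 = 11010100 → 2-byte char #5 = D4 82.
Offset 17: leading byte 0xE3 = 11100011 → 3-byte char #6 = E3 89 9C.
Offset 20: leading byte 0xF2 = 11110010 → 4-byte char #7 = F2 AB BA A2.
Leading byte 0xF2 = 11110010 matches 11110xxx → 4-byte sequence.
Byte 1: 0xF2 = 11110010, payload 010 (3 bits).
Byte 2: 0xAB = 10101011 (10xxxxxx ✓), payload 101011.
Byte 3: 0xBA = 10111010 (10xxxxxx ✓), payload 111010.
Byte 4: 0xA2 = 10100010 (10xxxxxx ✓), payload 100010.
Concatenate: 010101011111010100010 = 0xABEA2 (21 bits → U+ABEA2).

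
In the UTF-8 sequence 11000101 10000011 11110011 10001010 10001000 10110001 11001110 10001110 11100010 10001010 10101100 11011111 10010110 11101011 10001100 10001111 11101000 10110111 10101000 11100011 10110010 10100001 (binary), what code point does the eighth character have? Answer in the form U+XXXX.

Offset 0: leading byte 0xC5 = 11000101 → 2-byte char #1 = C5 83.
Offset 2: leading byte 0xF3 = 11110011 → 4-byte char #2 = F3 8A 88 B1.
Offset 6: leading byte 0xCE = 11001110 → 2-byte char #3 = CE 8E.
Offset 8: leading byte 0xE2 = 11100010 → 3-byte char #4 = E2 8A AC.
Offset 11: leading byte 0xDF = 11011111 → 2-byte char #5 = DF 96.
Offset 13: leading byte 0xEB = 11101011 → 3-byte char #6 = EB 8C 8F.
Offset 16: leading byte 0xE8 = 11101000 → 3-byte char #7 = E8 B7 A8.
Offset 19: leading byte 0xE3 = 11100011 → 3-byte char #8 = E3 B2 A1.
Leading byte 0xE3 = 11100011 matches 1110xxxx → 3-byte sequence.
Byte 1: 0xE3 = 11100011, payload 0011 (4 bits).
Byte 2: 0xB2 = 10110010 (10xxxxxx ✓), payload 110010.
Byte 3: 0xA1 = 10100001 (10xxxxxx ✓), payload 100001.
Concatenate: 0011110010100001 = 0x3CA1 (16 bits → U+3CA1).

U+3CA1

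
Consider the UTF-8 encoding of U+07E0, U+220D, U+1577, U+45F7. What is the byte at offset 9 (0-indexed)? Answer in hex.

U+07E0 → 2-byte form DF A0 at offsets 0–1.
U+220D → 3-byte form E2 88 8D at offsets 2–4.
U+1577 → 3-byte form E1 95 B7 at offsets 5–7.
U+45F7 → 3-byte form E4 97 B7 at offsets 8–10.
Offset 9 falls in char 4's range; it's byte 2 of E4 97 B7 = 0x97.

0x97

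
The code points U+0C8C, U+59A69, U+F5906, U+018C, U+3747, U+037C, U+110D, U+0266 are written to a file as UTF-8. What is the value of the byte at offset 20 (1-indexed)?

0x84

1-indexed offset 20 is 0-indexed offset 19.
U+0C8C → 3-byte form E0 B2 8C at offsets 0–2.
U+59A69 → 4-byte form F1 99 A9 A9 at offsets 3–6.
U+F5906 → 4-byte form F3 B5 A4 86 at offsets 7–10.
U+018C → 2-byte form C6 8C at offsets 11–12.
U+3747 → 3-byte form E3 9D 87 at offsets 13–15.
U+037C → 2-byte form CD BC at offsets 16–17.
U+110D → 3-byte form E1 84 8D at offsets 18–20.
Offset 19 falls in char 7's range; it's byte 2 of E1 84 8D = 0x84.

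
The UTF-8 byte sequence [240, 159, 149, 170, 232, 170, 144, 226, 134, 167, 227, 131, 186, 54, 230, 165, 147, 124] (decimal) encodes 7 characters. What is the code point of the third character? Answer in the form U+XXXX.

Offset 0: leading byte 0xF0 = 11110000 → 4-byte char #1 = F0 9F 95 AA.
Offset 4: leading byte 0xE8 = 11101000 → 3-byte char #2 = E8 AA 90.
Offset 7: leading byte 0xE2 = 11100010 → 3-byte char #3 = E2 86 A7.
Leading byte 0xE2 = 11100010 matches 1110xxxx → 3-byte sequence.
Byte 1: 0xE2 = 11100010, payload 0010 (4 bits).
Byte 2: 0x86 = 10000110 (10xxxxxx ✓), payload 000110.
Byte 3: 0xA7 = 10100111 (10xxxxxx ✓), payload 100111.
Concatenate: 0010000110100111 = 0x21A7 (16 bits → U+21A7).

U+21A7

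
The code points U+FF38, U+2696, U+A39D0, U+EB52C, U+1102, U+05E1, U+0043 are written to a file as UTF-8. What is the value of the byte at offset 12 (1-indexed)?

1-indexed offset 12 is 0-indexed offset 11.
U+FF38 → 3-byte form EF BC B8 at offsets 0–2.
U+2696 → 3-byte form E2 9A 96 at offsets 3–5.
U+A39D0 → 4-byte form F2 A3 A7 90 at offsets 6–9.
U+EB52C → 4-byte form F3 AB 94 AC at offsets 10–13.
Offset 11 falls in char 4's range; it's byte 2 of F3 AB 94 AC = 0xAB.

0xAB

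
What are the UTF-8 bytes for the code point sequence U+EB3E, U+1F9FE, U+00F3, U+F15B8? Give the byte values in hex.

U+EB3E: 3-byte form → EE AC BE.
U+1F9FE: 4-byte form → F0 9F A7 BE.
U+00F3: 2-byte form → C3 B3.
U+F15B8: 4-byte form → F3 B1 96 B8.
Concatenated (13 bytes): EE AC BE F0 9F A7 BE C3 B3 F3 B1 96 B8.

EE AC BE F0 9F A7 BE C3 B3 F3 B1 96 B8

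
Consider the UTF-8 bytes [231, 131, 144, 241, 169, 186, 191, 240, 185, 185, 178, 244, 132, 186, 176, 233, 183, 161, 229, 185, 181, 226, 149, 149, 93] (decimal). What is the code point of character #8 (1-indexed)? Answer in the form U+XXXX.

Offset 0: leading byte 0xE7 = 11100111 → 3-byte char #1 = E7 83 90.
Offset 3: leading byte 0xF1 = 11110001 → 4-byte char #2 = F1 A9 BA BF.
Offset 7: leading byte 0xF0 = 11110000 → 4-byte char #3 = F0 B9 B9 B2.
Offset 11: leading byte 0xF4 = 11110100 → 4-byte char #4 = F4 84 BA B0.
Offset 15: leading byte 0xE9 = 11101001 → 3-byte char #5 = E9 B7 A1.
Offset 18: leading byte 0xE5 = 11100101 → 3-byte char #6 = E5 B9 B5.
Offset 21: leading byte 0xE2 = 11100010 → 3-byte char #7 = E2 95 95.
Offset 24: leading byte 0x5D = 01011101 → 1-byte char #8 = 5D.
Leading byte 0x5D = 01011101 matches 0xxxxxxx → 1-byte sequence.
Byte 1: 0x5D = 01011101, payload 1011101 (7 bits).
Concatenate: 1011101 = 0x5D (7 bits → U+005D).

U+005D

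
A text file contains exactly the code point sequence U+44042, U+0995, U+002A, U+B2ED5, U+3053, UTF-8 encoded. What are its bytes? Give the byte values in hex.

F1 84 81 82 E0 A6 95 2A F2 B2 BB 95 E3 81 93

U+44042: 4-byte form → F1 84 81 82.
U+0995: 3-byte form → E0 A6 95.
U+002A: 1-byte form → 2A.
U+B2ED5: 4-byte form → F2 B2 BB 95.
U+3053: 3-byte form → E3 81 93.
Concatenated (15 bytes): F1 84 81 82 E0 A6 95 2A F2 B2 BB 95 E3 81 93.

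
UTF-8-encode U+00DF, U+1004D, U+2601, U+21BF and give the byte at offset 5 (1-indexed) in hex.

0x81

1-indexed offset 5 is 0-indexed offset 4.
U+00DF → 2-byte form C3 9F at offsets 0–1.
U+1004D → 4-byte form F0 90 81 8D at offsets 2–5.
Offset 4 falls in char 2's range; it's byte 3 of F0 90 81 8D = 0x81.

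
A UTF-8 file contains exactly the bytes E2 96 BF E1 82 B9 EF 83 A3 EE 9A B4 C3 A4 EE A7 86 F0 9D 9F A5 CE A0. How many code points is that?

8

Byte at offset 0: 0xE2 = 11100010 → 3-byte char (#1). Advance 3.
Byte at offset 3: 0xE1 = 11100001 → 3-byte char (#2). Advance 3.
Byte at offset 6: 0xEF = 11101111 → 3-byte char (#3). Advance 3.
Byte at offset 9: 0xEE = 11101110 → 3-byte char (#4). Advance 3.
Byte at offset 12: 0xC3 = 11000011 → 2-byte char (#5). Advance 2.
Byte at offset 14: 0xEE = 11101110 → 3-byte char (#6). Advance 3.
Byte at offset 17: 0xF0 = 11110000 → 4-byte char (#7). Advance 4.
Byte at offset 21: 0xCE = 11001110 → 2-byte char (#8). Advance 2.
Reached end at offset 23 after 8 code points.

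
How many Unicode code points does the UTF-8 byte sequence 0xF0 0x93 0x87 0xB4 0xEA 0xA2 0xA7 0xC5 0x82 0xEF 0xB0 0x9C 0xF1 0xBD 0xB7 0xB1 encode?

5

Byte at offset 0: 0xF0 = 11110000 → 4-byte char (#1). Advance 4.
Byte at offset 4: 0xEA = 11101010 → 3-byte char (#2). Advance 3.
Byte at offset 7: 0xC5 = 11000101 → 2-byte char (#3). Advance 2.
Byte at offset 9: 0xEF = 11101111 → 3-byte char (#4). Advance 3.
Byte at offset 12: 0xF1 = 11110001 → 4-byte char (#5). Advance 4.
Reached end at offset 16 after 5 code points.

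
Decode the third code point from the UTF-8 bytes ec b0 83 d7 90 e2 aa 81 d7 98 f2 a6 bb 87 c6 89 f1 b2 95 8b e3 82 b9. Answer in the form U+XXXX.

Offset 0: leading byte 0xEC = 11101100 → 3-byte char #1 = EC B0 83.
Offset 3: leading byte 0xD7 = 11010111 → 2-byte char #2 = D7 90.
Offset 5: leading byte 0xE2 = 11100010 → 3-byte char #3 = E2 AA 81.
Leading byte 0xE2 = 11100010 matches 1110xxxx → 3-byte sequence.
Byte 1: 0xE2 = 11100010, payload 0010 (4 bits).
Byte 2: 0xAA = 10101010 (10xxxxxx ✓), payload 101010.
Byte 3: 0x81 = 10000001 (10xxxxxx ✓), payload 000001.
Concatenate: 0010101010000001 = 0x2A81 (16 bits → U+2A81).

U+2A81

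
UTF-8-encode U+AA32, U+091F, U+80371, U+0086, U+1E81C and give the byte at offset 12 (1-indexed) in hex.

0x86

1-indexed offset 12 is 0-indexed offset 11.
U+AA32 → 3-byte form EA A8 B2 at offsets 0–2.
U+091F → 3-byte form E0 A4 9F at offsets 3–5.
U+80371 → 4-byte form F2 80 8D B1 at offsets 6–9.
U+0086 → 2-byte form C2 86 at offsets 10–11.
Offset 11 falls in char 4's range; it's byte 2 of C2 86 = 0x86.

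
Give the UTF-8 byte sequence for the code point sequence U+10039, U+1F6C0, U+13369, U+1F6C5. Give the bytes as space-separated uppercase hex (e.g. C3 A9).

F0 90 80 B9 F0 9F 9B 80 F0 93 8D A9 F0 9F 9B 85

U+10039: 4-byte form → F0 90 80 B9.
U+1F6C0: 4-byte form → F0 9F 9B 80.
U+13369: 4-byte form → F0 93 8D A9.
U+1F6C5: 4-byte form → F0 9F 9B 85.
Concatenated (16 bytes): F0 90 80 B9 F0 9F 9B 80 F0 93 8D A9 F0 9F 9B 85.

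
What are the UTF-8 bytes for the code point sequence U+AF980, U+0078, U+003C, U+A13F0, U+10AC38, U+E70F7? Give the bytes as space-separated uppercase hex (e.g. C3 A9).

F2 AF A6 80 78 3C F2 A1 8F B0 F4 8A B0 B8 F3 A7 83 B7

U+AF980: 4-byte form → F2 AF A6 80.
U+0078: 1-byte form → 78.
U+003C: 1-byte form → 3C.
U+A13F0: 4-byte form → F2 A1 8F B0.
U+10AC38: 4-byte form → F4 8A B0 B8.
U+E70F7: 4-byte form → F3 A7 83 B7.
Concatenated (18 bytes): F2 AF A6 80 78 3C F2 A1 8F B0 F4 8A B0 B8 F3 A7 83 B7.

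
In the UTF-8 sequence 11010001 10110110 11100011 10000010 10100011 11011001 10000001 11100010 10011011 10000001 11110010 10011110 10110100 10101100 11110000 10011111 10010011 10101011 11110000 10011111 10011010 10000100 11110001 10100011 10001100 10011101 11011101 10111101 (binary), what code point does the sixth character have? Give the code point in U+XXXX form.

Offset 0: leading byte 0xD1 = 11010001 → 2-byte char #1 = D1 B6.
Offset 2: leading byte 0xE3 = 11100011 → 3-byte char #2 = E3 82 A3.
Offset 5: leading byte 0xD9 = 11011001 → 2-byte char #3 = D9 81.
Offset 7: leading byte 0xE2 = 11100010 → 3-byte char #4 = E2 9B 81.
Offset 10: leading byte 0xF2 = 11110010 → 4-byte char #5 = F2 9E B4 AC.
Offset 14: leading byte 0xF0 = 11110000 → 4-byte char #6 = F0 9F 93 AB.
Leading byte 0xF0 = 11110000 matches 11110xxx → 4-byte sequence.
Byte 1: 0xF0 = 11110000, payload 000 (3 bits).
Byte 2: 0x9F = 10011111 (10xxxxxx ✓), payload 011111.
Byte 3: 0x93 = 10010011 (10xxxxxx ✓), payload 010011.
Byte 4: 0xAB = 10101011 (10xxxxxx ✓), payload 101011.
Concatenate: 000011111010011101011 = 0x1F4EB (21 bits → U+1F4EB).

U+1F4EB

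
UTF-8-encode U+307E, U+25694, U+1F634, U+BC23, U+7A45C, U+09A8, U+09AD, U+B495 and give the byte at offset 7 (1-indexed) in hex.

1-indexed offset 7 is 0-indexed offset 6.
U+307E → 3-byte form E3 81 BE at offsets 0–2.
U+25694 → 4-byte form F0 A5 9A 94 at offsets 3–6.
Offset 6 falls in char 2's range; it's byte 4 of F0 A5 9A 94 = 0x94.

0x94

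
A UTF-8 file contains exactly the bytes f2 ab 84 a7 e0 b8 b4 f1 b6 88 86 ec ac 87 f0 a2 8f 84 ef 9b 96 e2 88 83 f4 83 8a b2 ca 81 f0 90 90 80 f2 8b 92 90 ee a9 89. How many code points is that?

Byte at offset 0: 0xF2 = 11110010 → 4-byte char (#1). Advance 4.
Byte at offset 4: 0xE0 = 11100000 → 3-byte char (#2). Advance 3.
Byte at offset 7: 0xF1 = 11110001 → 4-byte char (#3). Advance 4.
Byte at offset 11: 0xEC = 11101100 → 3-byte char (#4). Advance 3.
Byte at offset 14: 0xF0 = 11110000 → 4-byte char (#5). Advance 4.
Byte at offset 18: 0xEF = 11101111 → 3-byte char (#6). Advance 3.
Byte at offset 21: 0xE2 = 11100010 → 3-byte char (#7). Advance 3.
Byte at offset 24: 0xF4 = 11110100 → 4-byte char (#8). Advance 4.
Byte at offset 28: 0xCA = 11001010 → 2-byte char (#9). Advance 2.
Byte at offset 30: 0xF0 = 11110000 → 4-byte char (#10). Advance 4.
Byte at offset 34: 0xF2 = 11110010 → 4-byte char (#11). Advance 4.
Byte at offset 38: 0xEE = 11101110 → 3-byte char (#12). Advance 3.
Reached end at offset 41 after 12 code points.

12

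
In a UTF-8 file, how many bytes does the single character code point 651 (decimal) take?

2

U+028B = 0x28B. UTF-8 uses 1 byte below 0x80, 2 below 0x800, 3 below 0x10000, 4 up to 0x10FFFF. 0x28B is in U+0080–U+07FF → 2 bytes.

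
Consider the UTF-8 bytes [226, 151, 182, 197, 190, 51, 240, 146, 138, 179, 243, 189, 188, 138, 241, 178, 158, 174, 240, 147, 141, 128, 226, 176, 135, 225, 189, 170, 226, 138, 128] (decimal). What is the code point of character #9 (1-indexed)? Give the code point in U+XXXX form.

Offset 0: leading byte 0xE2 = 11100010 → 3-byte char #1 = E2 97 B6.
Offset 3: leading byte 0xC5 = 11000101 → 2-byte char #2 = C5 BE.
Offset 5: leading byte 0x33 = 00110011 → 1-byte char #3 = 33.
Offset 6: leading byte 0xF0 = 11110000 → 4-byte char #4 = F0 92 8A B3.
Offset 10: leading byte 0xF3 = 11110011 → 4-byte char #5 = F3 BD BC 8A.
Offset 14: leading byte 0xF1 = 11110001 → 4-byte char #6 = F1 B2 9E AE.
Offset 18: leading byte 0xF0 = 11110000 → 4-byte char #7 = F0 93 8D 80.
Offset 22: leading byte 0xE2 = 11100010 → 3-byte char #8 = E2 B0 87.
Offset 25: leading byte 0xE1 = 11100001 → 3-byte char #9 = E1 BD AA.
Leading byte 0xE1 = 11100001 matches 1110xxxx → 3-byte sequence.
Byte 1: 0xE1 = 11100001, payload 0001 (4 bits).
Byte 2: 0xBD = 10111101 (10xxxxxx ✓), payload 111101.
Byte 3: 0xAA = 10101010 (10xxxxxx ✓), payload 101010.
Concatenate: 0001111101101010 = 0x1F6A (16 bits → U+1F6A).

U+1F6A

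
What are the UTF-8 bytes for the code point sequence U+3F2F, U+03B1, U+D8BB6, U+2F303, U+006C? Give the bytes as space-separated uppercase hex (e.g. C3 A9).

E3 BC AF CE B1 F3 98 AE B6 F0 AF 8C 83 6C

U+3F2F: 3-byte form → E3 BC AF.
U+03B1: 2-byte form → CE B1.
U+D8BB6: 4-byte form → F3 98 AE B6.
U+2F303: 4-byte form → F0 AF 8C 83.
U+006C: 1-byte form → 6C.
Concatenated (14 bytes): E3 BC AF CE B1 F3 98 AE B6 F0 AF 8C 83 6C.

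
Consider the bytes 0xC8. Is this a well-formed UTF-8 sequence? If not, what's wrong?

Leading byte 0xC8 = 11001000 → 2-byte form, but only 1 byte is present.

invalid (sequence truncated)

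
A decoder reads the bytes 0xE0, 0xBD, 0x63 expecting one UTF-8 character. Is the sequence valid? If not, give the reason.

Leading byte 0xE0 = 11100000 → 3-byte form.
Byte 3 is 0x63 = 01100011, which is not 10xxxxxx — expected a continuation byte.

invalid (non-continuation byte where continuation expected)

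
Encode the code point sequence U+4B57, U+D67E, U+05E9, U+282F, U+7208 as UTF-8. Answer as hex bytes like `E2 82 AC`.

U+4B57: 3-byte form → E4 AD 97.
U+D67E: 3-byte form → ED 99 BE.
U+05E9: 2-byte form → D7 A9.
U+282F: 3-byte form → E2 A0 AF.
U+7208: 3-byte form → E7 88 88.
Concatenated (14 bytes): E4 AD 97 ED 99 BE D7 A9 E2 A0 AF E7 88 88.

E4 AD 97 ED 99 BE D7 A9 E2 A0 AF E7 88 88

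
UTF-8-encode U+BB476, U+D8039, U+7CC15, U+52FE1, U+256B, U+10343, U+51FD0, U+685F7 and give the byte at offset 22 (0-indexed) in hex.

U+BB476 → 4-byte form F2 BB 91 B6 at offsets 0–3.
U+D8039 → 4-byte form F3 98 80 B9 at offsets 4–7.
U+7CC15 → 4-byte form F1 BC B0 95 at offsets 8–11.
U+52FE1 → 4-byte form F1 92 BF A1 at offsets 12–15.
U+256B → 3-byte form E2 95 AB at offsets 16–18.
U+10343 → 4-byte form F0 90 8D 83 at offsets 19–22.
Offset 22 falls in char 6's range; it's byte 4 of F0 90 8D 83 = 0x83.

0x83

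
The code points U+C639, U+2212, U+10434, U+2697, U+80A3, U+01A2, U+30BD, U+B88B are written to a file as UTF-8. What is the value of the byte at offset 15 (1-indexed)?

1-indexed offset 15 is 0-indexed offset 14.
U+C639 → 3-byte form EC 98 B9 at offsets 0–2.
U+2212 → 3-byte form E2 88 92 at offsets 3–5.
U+10434 → 4-byte form F0 90 90 B4 at offsets 6–9.
U+2697 → 3-byte form E2 9A 97 at offsets 10–12.
U+80A3 → 3-byte form E8 82 A3 at offsets 13–15.
Offset 14 falls in char 5's range; it's byte 2 of E8 82 A3 = 0x82.

0x82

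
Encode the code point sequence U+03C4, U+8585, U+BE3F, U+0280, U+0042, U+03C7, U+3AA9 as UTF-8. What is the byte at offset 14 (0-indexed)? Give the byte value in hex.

0xAA

U+03C4 → 2-byte form CF 84 at offsets 0–1.
U+8585 → 3-byte form E8 96 85 at offsets 2–4.
U+BE3F → 3-byte form EB B8 BF at offsets 5–7.
U+0280 → 2-byte form CA 80 at offsets 8–9.
U+0042 → 1-byte form 42 at offsets 10–10.
U+03C7 → 2-byte form CF 87 at offsets 11–12.
U+3AA9 → 3-byte form E3 AA A9 at offsets 13–15.
Offset 14 falls in char 7's range; it's byte 2 of E3 AA A9 = 0xAA.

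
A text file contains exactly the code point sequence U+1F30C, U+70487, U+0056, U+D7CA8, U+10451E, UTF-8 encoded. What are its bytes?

U+1F30C: 4-byte form → F0 9F 8C 8C.
U+70487: 4-byte form → F1 B0 92 87.
U+0056: 1-byte form → 56.
U+D7CA8: 4-byte form → F3 97 B2 A8.
U+10451E: 4-byte form → F4 84 94 9E.
Concatenated (17 bytes): F0 9F 8C 8C F1 B0 92 87 56 F3 97 B2 A8 F4 84 94 9E.

F0 9F 8C 8C F1 B0 92 87 56 F3 97 B2 A8 F4 84 94 9E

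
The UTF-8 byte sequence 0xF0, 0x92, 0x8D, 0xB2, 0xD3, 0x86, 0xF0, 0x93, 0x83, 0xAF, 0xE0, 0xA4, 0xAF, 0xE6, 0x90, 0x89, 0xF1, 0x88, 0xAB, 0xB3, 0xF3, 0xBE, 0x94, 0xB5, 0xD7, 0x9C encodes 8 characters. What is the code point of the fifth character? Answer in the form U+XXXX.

Offset 0: leading byte 0xF0 = 11110000 → 4-byte char #1 = F0 92 8D B2.
Offset 4: leading byte 0xD3 = 11010011 → 2-byte char #2 = D3 86.
Offset 6: leading byte 0xF0 = 11110000 → 4-byte char #3 = F0 93 83 AF.
Offset 10: leading byte 0xE0 = 11100000 → 3-byte char #4 = E0 A4 AF.
Offset 13: leading byte 0xE6 = 11100110 → 3-byte char #5 = E6 90 89.
Leading byte 0xE6 = 11100110 matches 1110xxxx → 3-byte sequence.
Byte 1: 0xE6 = 11100110, payload 0110 (4 bits).
Byte 2: 0x90 = 10010000 (10xxxxxx ✓), payload 010000.
Byte 3: 0x89 = 10001001 (10xxxxxx ✓), payload 001001.
Concatenate: 0110010000001001 = 0x6409 (16 bits → U+6409).

U+6409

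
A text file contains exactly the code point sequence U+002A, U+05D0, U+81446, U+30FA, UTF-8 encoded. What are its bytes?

2A D7 90 F2 81 91 86 E3 83 BA

U+002A: 1-byte form → 2A.
U+05D0: 2-byte form → D7 90.
U+81446: 4-byte form → F2 81 91 86.
U+30FA: 3-byte form → E3 83 BA.
Concatenated (10 bytes): 2A D7 90 F2 81 91 86 E3 83 BA.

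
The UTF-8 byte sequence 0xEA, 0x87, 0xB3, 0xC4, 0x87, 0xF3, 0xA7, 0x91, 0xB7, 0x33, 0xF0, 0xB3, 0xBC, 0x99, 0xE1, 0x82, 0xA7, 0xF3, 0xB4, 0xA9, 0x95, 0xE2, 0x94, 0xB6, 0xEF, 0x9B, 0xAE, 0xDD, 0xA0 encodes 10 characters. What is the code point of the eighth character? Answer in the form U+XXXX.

U+2536

Offset 0: leading byte 0xEA = 11101010 → 3-byte char #1 = EA 87 B3.
Offset 3: leading byte 0xC4 = 11000100 → 2-byte char #2 = C4 87.
Offset 5: leading byte 0xF3 = 11110011 → 4-byte char #3 = F3 A7 91 B7.
Offset 9: leading byte 0x33 = 00110011 → 1-byte char #4 = 33.
Offset 10: leading byte 0xF0 = 11110000 → 4-byte char #5 = F0 B3 BC 99.
Offset 14: leading byte 0xE1 = 11100001 → 3-byte char #6 = E1 82 A7.
Offset 17: leading byte 0xF3 = 11110011 → 4-byte char #7 = F3 B4 A9 95.
Offset 21: leading byte 0xE2 = 11100010 → 3-byte char #8 = E2 94 B6.
Leading byte 0xE2 = 11100010 matches 1110xxxx → 3-byte sequence.
Byte 1: 0xE2 = 11100010, payload 0010 (4 bits).
Byte 2: 0x94 = 10010100 (10xxxxxx ✓), payload 010100.
Byte 3: 0xB6 = 10110110 (10xxxxxx ✓), payload 110110.
Concatenate: 0010010100110110 = 0x2536 (16 bits → U+2536).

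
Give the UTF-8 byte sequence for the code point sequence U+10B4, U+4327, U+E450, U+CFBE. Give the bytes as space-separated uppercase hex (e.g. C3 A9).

E1 82 B4 E4 8C A7 EE 91 90 EC BE BE

U+10B4: 3-byte form → E1 82 B4.
U+4327: 3-byte form → E4 8C A7.
U+E450: 3-byte form → EE 91 90.
U+CFBE: 3-byte form → EC BE BE.
Concatenated (12 bytes): E1 82 B4 E4 8C A7 EE 91 90 EC BE BE.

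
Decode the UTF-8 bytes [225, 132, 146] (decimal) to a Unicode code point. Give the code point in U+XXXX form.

Leading byte 0xE1 = 11100001 matches 1110xxxx → 3-byte sequence.
Byte 1: 0xE1 = 11100001, payload 0001 (4 bits).
Byte 2: 0x84 = 10000100 (10xxxxxx ✓), payload 000100.
Byte 3: 0x92 = 10010010 (10xxxxxx ✓), payload 010010.
Concatenate: 0001000100010010 = 0x1112 (16 bits → U+1112).

U+1112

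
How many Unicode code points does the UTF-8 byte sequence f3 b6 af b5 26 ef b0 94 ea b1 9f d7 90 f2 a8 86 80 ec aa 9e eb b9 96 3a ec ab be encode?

Byte at offset 0: 0xF3 = 11110011 → 4-byte char (#1). Advance 4.
Byte at offset 4: 0x26 = 00100110 → 1-byte char (#2). Advance 1.
Byte at offset 5: 0xEF = 11101111 → 3-byte char (#3). Advance 3.
Byte at offset 8: 0xEA = 11101010 → 3-byte char (#4). Advance 3.
Byte at offset 11: 0xD7 = 11010111 → 2-byte char (#5). Advance 2.
Byte at offset 13: 0xF2 = 11110010 → 4-byte char (#6). Advance 4.
Byte at offset 17: 0xEC = 11101100 → 3-byte char (#7). Advance 3.
Byte at offset 20: 0xEB = 11101011 → 3-byte char (#8). Advance 3.
Byte at offset 23: 0x3A = 00111010 → 1-byte char (#9). Advance 1.
Byte at offset 24: 0xEC = 11101100 → 3-byte char (#10). Advance 3.
Reached end at offset 27 after 10 code points.

10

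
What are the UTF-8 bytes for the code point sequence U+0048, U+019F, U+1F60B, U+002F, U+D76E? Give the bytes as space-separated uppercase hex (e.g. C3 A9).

U+0048: 1-byte form → 48.
U+019F: 2-byte form → C6 9F.
U+1F60B: 4-byte form → F0 9F 98 8B.
U+002F: 1-byte form → 2F.
U+D76E: 3-byte form → ED 9D AE.
Concatenated (11 bytes): 48 C6 9F F0 9F 98 8B 2F ED 9D AE.

48 C6 9F F0 9F 98 8B 2F ED 9D AE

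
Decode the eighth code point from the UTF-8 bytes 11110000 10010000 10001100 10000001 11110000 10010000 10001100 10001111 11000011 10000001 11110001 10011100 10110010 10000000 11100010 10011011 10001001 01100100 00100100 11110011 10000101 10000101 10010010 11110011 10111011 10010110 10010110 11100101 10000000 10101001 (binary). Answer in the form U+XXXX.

U+C5152

Offset 0: leading byte 0xF0 = 11110000 → 4-byte char #1 = F0 90 8C 81.
Offset 4: leading byte 0xF0 = 11110000 → 4-byte char #2 = F0 90 8C 8F.
Offset 8: leading byte 0xC3 = 11000011 → 2-byte char #3 = C3 81.
Offset 10: leading byte 0xF1 = 11110001 → 4-byte char #4 = F1 9C B2 80.
Offset 14: leading byte 0xE2 = 11100010 → 3-byte char #5 = E2 9B 89.
Offset 17: leading byte 0x64 = 01100100 → 1-byte char #6 = 64.
Offset 18: leading byte 0x24 = 00100100 → 1-byte char #7 = 24.
Offset 19: leading byte 0xF3 = 11110011 → 4-byte char #8 = F3 85 85 92.
Leading byte 0xF3 = 11110011 matches 11110xxx → 4-byte sequence.
Byte 1: 0xF3 = 11110011, payload 011 (3 bits).
Byte 2: 0x85 = 10000101 (10xxxxxx ✓), payload 000101.
Byte 3: 0x85 = 10000101 (10xxxxxx ✓), payload 000101.
Byte 4: 0x92 = 10010010 (10xxxxxx ✓), payload 010010.
Concatenate: 011000101000101010010 = 0xC5152 (21 bits → U+C5152).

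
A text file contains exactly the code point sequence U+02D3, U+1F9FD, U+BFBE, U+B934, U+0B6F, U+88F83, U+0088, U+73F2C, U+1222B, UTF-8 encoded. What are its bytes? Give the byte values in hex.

U+02D3: 2-byte form → CB 93.
U+1F9FD: 4-byte form → F0 9F A7 BD.
U+BFBE: 3-byte form → EB BE BE.
U+B934: 3-byte form → EB A4 B4.
U+0B6F: 3-byte form → E0 AD AF.
U+88F83: 4-byte form → F2 88 BE 83.
U+0088: 2-byte form → C2 88.
U+73F2C: 4-byte form → F1 B3 BC AC.
U+1222B: 4-byte form → F0 92 88 AB.
Concatenated (29 bytes): CB 93 F0 9F A7 BD EB BE BE EB A4 B4 E0 AD AF F2 88 BE 83 C2 88 F1 B3 BC AC F0 92 88 AB.

CB 93 F0 9F A7 BD EB BE BE EB A4 B4 E0 AD AF F2 88 BE 83 C2 88 F1 B3 BC AC F0 92 88 AB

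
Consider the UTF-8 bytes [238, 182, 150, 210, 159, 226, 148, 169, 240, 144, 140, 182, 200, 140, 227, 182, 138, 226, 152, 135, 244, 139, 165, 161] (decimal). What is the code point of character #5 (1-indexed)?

Offset 0: leading byte 0xEE = 11101110 → 3-byte char #1 = EE B6 96.
Offset 3: leading byte 0xD2 = 11010010 → 2-byte char #2 = D2 9F.
Offset 5: leading byte 0xE2 = 11100010 → 3-byte char #3 = E2 94 A9.
Offset 8: leading byte 0xF0 = 11110000 → 4-byte char #4 = F0 90 8C B6.
Offset 12: leading byte 0xC8 = 11001000 → 2-byte char #5 = C8 8C.
Leading byte 0xC8 = 11001000 matches 110xxxxx → 2-byte sequence.
Byte 1: 0xC8 = 11001000, payload 01000 (5 bits).
Byte 2: 0x8C = 10001100 (10xxxxxx ✓), payload 001100.
Concatenate: 01000001100 = 0x20C (11 bits → U+020C).

U+020C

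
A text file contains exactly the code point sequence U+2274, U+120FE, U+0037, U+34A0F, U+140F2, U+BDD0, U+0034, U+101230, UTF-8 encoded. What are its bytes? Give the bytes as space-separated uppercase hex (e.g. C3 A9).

U+2274: 3-byte form → E2 89 B4.
U+120FE: 4-byte form → F0 92 83 BE.
U+0037: 1-byte form → 37.
U+34A0F: 4-byte form → F0 B4 A8 8F.
U+140F2: 4-byte form → F0 94 83 B2.
U+BDD0: 3-byte form → EB B7 90.
U+0034: 1-byte form → 34.
U+101230: 4-byte form → F4 81 88 B0.
Concatenated (24 bytes): E2 89 B4 F0 92 83 BE 37 F0 B4 A8 8F F0 94 83 B2 EB B7 90 34 F4 81 88 B0.

E2 89 B4 F0 92 83 BE 37 F0 B4 A8 8F F0 94 83 B2 EB B7 90 34 F4 81 88 B0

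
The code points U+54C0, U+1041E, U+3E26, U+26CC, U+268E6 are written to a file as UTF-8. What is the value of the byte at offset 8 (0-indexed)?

0xB8

U+54C0 → 3-byte form E5 93 80 at offsets 0–2.
U+1041E → 4-byte form F0 90 90 9E at offsets 3–6.
U+3E26 → 3-byte form E3 B8 A6 at offsets 7–9.
Offset 8 falls in char 3's range; it's byte 2 of E3 B8 A6 = 0xB8.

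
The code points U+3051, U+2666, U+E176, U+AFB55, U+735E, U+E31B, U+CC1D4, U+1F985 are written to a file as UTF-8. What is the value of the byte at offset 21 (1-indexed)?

0x8C

1-indexed offset 21 is 0-indexed offset 20.
U+3051 → 3-byte form E3 81 91 at offsets 0–2.
U+2666 → 3-byte form E2 99 A6 at offsets 3–5.
U+E176 → 3-byte form EE 85 B6 at offsets 6–8.
U+AFB55 → 4-byte form F2 AF AD 95 at offsets 9–12.
U+735E → 3-byte form E7 8D 9E at offsets 13–15.
U+E31B → 3-byte form EE 8C 9B at offsets 16–18.
U+CC1D4 → 4-byte form F3 8C 87 94 at offsets 19–22.
Offset 20 falls in char 7's range; it's byte 2 of F3 8C 87 94 = 0x8C.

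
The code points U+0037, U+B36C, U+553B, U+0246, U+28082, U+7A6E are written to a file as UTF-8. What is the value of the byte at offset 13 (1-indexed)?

1-indexed offset 13 is 0-indexed offset 12.
U+0037 → 1-byte form 37 at offsets 0–0.
U+B36C → 3-byte form EB 8D AC at offsets 1–3.
U+553B → 3-byte form E5 94 BB at offsets 4–6.
U+0246 → 2-byte form C9 86 at offsets 7–8.
U+28082 → 4-byte form F0 A8 82 82 at offsets 9–12.
Offset 12 falls in char 5's range; it's byte 4 of F0 A8 82 82 = 0x82.

0x82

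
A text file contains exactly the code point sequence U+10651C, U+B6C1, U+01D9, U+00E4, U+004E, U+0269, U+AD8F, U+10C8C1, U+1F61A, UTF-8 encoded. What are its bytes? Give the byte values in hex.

F4 86 94 9C EB 9B 81 C7 99 C3 A4 4E C9 A9 EA B6 8F F4 8C A3 81 F0 9F 98 9A

U+10651C: 4-byte form → F4 86 94 9C.
U+B6C1: 3-byte form → EB 9B 81.
U+01D9: 2-byte form → C7 99.
U+00E4: 2-byte form → C3 A4.
U+004E: 1-byte form → 4E.
U+0269: 2-byte form → C9 A9.
U+AD8F: 3-byte form → EA B6 8F.
U+10C8C1: 4-byte form → F4 8C A3 81.
U+1F61A: 4-byte form → F0 9F 98 9A.
Concatenated (25 bytes): F4 86 94 9C EB 9B 81 C7 99 C3 A4 4E C9 A9 EA B6 8F F4 8C A3 81 F0 9F 98 9A.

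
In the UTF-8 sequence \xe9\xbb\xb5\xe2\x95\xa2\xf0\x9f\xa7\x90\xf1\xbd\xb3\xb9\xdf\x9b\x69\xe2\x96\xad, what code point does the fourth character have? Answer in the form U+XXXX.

U+7DCF9

Offset 0: leading byte 0xE9 = 11101001 → 3-byte char #1 = E9 BB B5.
Offset 3: leading byte 0xE2 = 11100010 → 3-byte char #2 = E2 95 A2.
Offset 6: leading byte 0xF0 = 11110000 → 4-byte char #3 = F0 9F A7 90.
Offset 10: leading byte 0xF1 = 11110001 → 4-byte char #4 = F1 BD B3 B9.
Leading byte 0xF1 = 11110001 matches 11110xxx → 4-byte sequence.
Byte 1: 0xF1 = 11110001, payload 001 (3 bits).
Byte 2: 0xBD = 10111101 (10xxxxxx ✓), payload 111101.
Byte 3: 0xB3 = 10110011 (10xxxxxx ✓), payload 110011.
Byte 4: 0xB9 = 10111001 (10xxxxxx ✓), payload 111001.
Concatenate: 001111101110011111001 = 0x7DCF9 (21 bits → U+7DCF9).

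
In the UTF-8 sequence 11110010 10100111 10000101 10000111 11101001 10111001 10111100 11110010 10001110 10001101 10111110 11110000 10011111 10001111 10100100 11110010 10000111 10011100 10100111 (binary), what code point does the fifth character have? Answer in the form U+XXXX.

U+87727

Offset 0: leading byte 0xF2 = 11110010 → 4-byte char #1 = F2 A7 85 87.
Offset 4: leading byte 0xE9 = 11101001 → 3-byte char #2 = E9 B9 BC.
Offset 7: leading byte 0xF2 = 11110010 → 4-byte char #3 = F2 8E 8D BE.
Offset 11: leading byte 0xF0 = 11110000 → 4-byte char #4 = F0 9F 8F A4.
Offset 15: leading byte 0xF2 = 11110010 → 4-byte char #5 = F2 87 9C A7.
Leading byte 0xF2 = 11110010 matches 11110xxx → 4-byte sequence.
Byte 1: 0xF2 = 11110010, payload 010 (3 bits).
Byte 2: 0x87 = 10000111 (10xxxxxx ✓), payload 000111.
Byte 3: 0x9C = 10011100 (10xxxxxx ✓), payload 011100.
Byte 4: 0xA7 = 10100111 (10xxxxxx ✓), payload 100111.
Concatenate: 010000111011100100111 = 0x87727 (21 bits → U+87727).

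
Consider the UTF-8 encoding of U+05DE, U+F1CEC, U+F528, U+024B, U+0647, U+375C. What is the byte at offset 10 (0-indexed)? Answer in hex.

0x8B

U+05DE → 2-byte form D7 9E at offsets 0–1.
U+F1CEC → 4-byte form F3 B1 B3 AC at offsets 2–5.
U+F528 → 3-byte form EF 94 A8 at offsets 6–8.
U+024B → 2-byte form C9 8B at offsets 9–10.
Offset 10 falls in char 4's range; it's byte 2 of C9 8B = 0x8B.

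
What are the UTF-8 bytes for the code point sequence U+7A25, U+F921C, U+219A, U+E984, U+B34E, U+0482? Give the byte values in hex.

U+7A25: 3-byte form → E7 A8 A5.
U+F921C: 4-byte form → F3 B9 88 9C.
U+219A: 3-byte form → E2 86 9A.
U+E984: 3-byte form → EE A6 84.
U+B34E: 3-byte form → EB 8D 8E.
U+0482: 2-byte form → D2 82.
Concatenated (18 bytes): E7 A8 A5 F3 B9 88 9C E2 86 9A EE A6 84 EB 8D 8E D2 82.

E7 A8 A5 F3 B9 88 9C E2 86 9A EE A6 84 EB 8D 8E D2 82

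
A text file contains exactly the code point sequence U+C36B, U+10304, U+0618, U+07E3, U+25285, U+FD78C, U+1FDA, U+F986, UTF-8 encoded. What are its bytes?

U+C36B: 3-byte form → EC 8D AB.
U+10304: 4-byte form → F0 90 8C 84.
U+0618: 2-byte form → D8 98.
U+07E3: 2-byte form → DF A3.
U+25285: 4-byte form → F0 A5 8A 85.
U+FD78C: 4-byte form → F3 BD 9E 8C.
U+1FDA: 3-byte form → E1 BF 9A.
U+F986: 3-byte form → EF A6 86.
Concatenated (25 bytes): EC 8D AB F0 90 8C 84 D8 98 DF A3 F0 A5 8A 85 F3 BD 9E 8C E1 BF 9A EF A6 86.

EC 8D AB F0 90 8C 84 D8 98 DF A3 F0 A5 8A 85 F3 BD 9E 8C E1 BF 9A EF A6 86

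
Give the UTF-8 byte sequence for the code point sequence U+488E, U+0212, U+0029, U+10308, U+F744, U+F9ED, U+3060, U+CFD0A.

U+488E: 3-byte form → E4 A2 8E.
U+0212: 2-byte form → C8 92.
U+0029: 1-byte form → 29.
U+10308: 4-byte form → F0 90 8C 88.
U+F744: 3-byte form → EF 9D 84.
U+F9ED: 3-byte form → EF A7 AD.
U+3060: 3-byte form → E3 81 A0.
U+CFD0A: 4-byte form → F3 8F B4 8A.
Concatenated (23 bytes): E4 A2 8E C8 92 29 F0 90 8C 88 EF 9D 84 EF A7 AD E3 81 A0 F3 8F B4 8A.

E4 A2 8E C8 92 29 F0 90 8C 88 EF 9D 84 EF A7 AD E3 81 A0 F3 8F B4 8A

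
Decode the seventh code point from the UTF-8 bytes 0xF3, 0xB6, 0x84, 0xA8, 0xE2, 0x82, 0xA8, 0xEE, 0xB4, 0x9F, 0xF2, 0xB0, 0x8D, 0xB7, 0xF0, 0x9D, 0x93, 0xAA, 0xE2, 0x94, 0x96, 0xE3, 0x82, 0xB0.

Offset 0: leading byte 0xF3 = 11110011 → 4-byte char #1 = F3 B6 84 A8.
Offset 4: leading byte 0xE2 = 11100010 → 3-byte char #2 = E2 82 A8.
Offset 7: leading byte 0xEE = 11101110 → 3-byte char #3 = EE B4 9F.
Offset 10: leading byte 0xF2 = 11110010 → 4-byte char #4 = F2 B0 8D B7.
Offset 14: leading byte 0xF0 = 11110000 → 4-byte char #5 = F0 9D 93 AA.
Offset 18: leading byte 0xE2 = 11100010 → 3-byte char #6 = E2 94 96.
Offset 21: leading byte 0xE3 = 11100011 → 3-byte char #7 = E3 82 B0.
Leading byte 0xE3 = 11100011 matches 1110xxxx → 3-byte sequence.
Byte 1: 0xE3 = 11100011, payload 0011 (4 bits).
Byte 2: 0x82 = 10000010 (10xxxxxx ✓), payload 000010.
Byte 3: 0xB0 = 10110000 (10xxxxxx ✓), payload 110000.
Concatenate: 0011000010110000 = 0x30B0 (16 bits → U+30B0).

U+30B0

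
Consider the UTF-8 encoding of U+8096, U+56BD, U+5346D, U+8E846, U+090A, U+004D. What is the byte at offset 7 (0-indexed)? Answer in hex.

U+8096 → 3-byte form E8 82 96 at offsets 0–2.
U+56BD → 3-byte form E5 9A BD at offsets 3–5.
U+5346D → 4-byte form F1 93 91 AD at offsets 6–9.
Offset 7 falls in char 3's range; it's byte 2 of F1 93 91 AD = 0x93.

0x93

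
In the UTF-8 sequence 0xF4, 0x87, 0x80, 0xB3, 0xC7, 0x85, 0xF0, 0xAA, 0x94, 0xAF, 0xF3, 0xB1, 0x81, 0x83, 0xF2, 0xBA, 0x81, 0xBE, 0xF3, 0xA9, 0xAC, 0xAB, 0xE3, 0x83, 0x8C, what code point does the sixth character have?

U+E9B2B

Offset 0: leading byte 0xF4 = 11110100 → 4-byte char #1 = F4 87 80 B3.
Offset 4: leading byte 0xC7 = 11000111 → 2-byte char #2 = C7 85.
Offset 6: leading byte 0xF0 = 11110000 → 4-byte char #3 = F0 AA 94 AF.
Offset 10: leading byte 0xF3 = 11110011 → 4-byte char #4 = F3 B1 81 83.
Offset 14: leading byte 0xF2 = 11110010 → 4-byte char #5 = F2 BA 81 BE.
Offset 18: leading byte 0xF3 = 11110011 → 4-byte char #6 = F3 A9 AC AB.
Leading byte 0xF3 = 11110011 matches 11110xxx → 4-byte sequence.
Byte 1: 0xF3 = 11110011, payload 011 (3 bits).
Byte 2: 0xA9 = 10101001 (10xxxxxx ✓), payload 101001.
Byte 3: 0xAC = 10101100 (10xxxxxx ✓), payload 101100.
Byte 4: 0xAB = 10101011 (10xxxxxx ✓), payload 101011.
Concatenate: 011101001101100101011 = 0xE9B2B (21 bits → U+E9B2B).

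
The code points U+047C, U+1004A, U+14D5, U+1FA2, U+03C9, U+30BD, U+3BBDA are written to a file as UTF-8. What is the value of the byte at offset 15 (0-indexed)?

0x82

U+047C → 2-byte form D1 BC at offsets 0–1.
U+1004A → 4-byte form F0 90 81 8A at offsets 2–5.
U+14D5 → 3-byte form E1 93 95 at offsets 6–8.
U+1FA2 → 3-byte form E1 BE A2 at offsets 9–11.
U+03C9 → 2-byte form CF 89 at offsets 12–13.
U+30BD → 3-byte form E3 82 BD at offsets 14–16.
Offset 15 falls in char 6's range; it's byte 2 of E3 82 BD = 0x82.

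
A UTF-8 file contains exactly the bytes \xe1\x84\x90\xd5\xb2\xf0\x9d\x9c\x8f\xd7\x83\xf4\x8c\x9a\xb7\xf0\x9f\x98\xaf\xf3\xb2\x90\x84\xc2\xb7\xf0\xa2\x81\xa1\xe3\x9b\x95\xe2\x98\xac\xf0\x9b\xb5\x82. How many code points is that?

Byte at offset 0: 0xE1 = 11100001 → 3-byte char (#1). Advance 3.
Byte at offset 3: 0xD5 = 11010101 → 2-byte char (#2). Advance 2.
Byte at offset 5: 0xF0 = 11110000 → 4-byte char (#3). Advance 4.
Byte at offset 9: 0xD7 = 11010111 → 2-byte char (#4). Advance 2.
Byte at offset 11: 0xF4 = 11110100 → 4-byte char (#5). Advance 4.
Byte at offset 15: 0xF0 = 11110000 → 4-byte char (#6). Advance 4.
Byte at offset 19: 0xF3 = 11110011 → 4-byte char (#7). Advance 4.
Byte at offset 23: 0xC2 = 11000010 → 2-byte char (#8). Advance 2.
Byte at offset 25: 0xF0 = 11110000 → 4-byte char (#9). Advance 4.
Byte at offset 29: 0xE3 = 11100011 → 3-byte char (#10). Advance 3.
Byte at offset 32: 0xE2 = 11100010 → 3-byte char (#11). Advance 3.
Byte at offset 35: 0xF0 = 11110000 → 4-byte char (#12). Advance 4.
Reached end at offset 39 after 12 code points.

12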